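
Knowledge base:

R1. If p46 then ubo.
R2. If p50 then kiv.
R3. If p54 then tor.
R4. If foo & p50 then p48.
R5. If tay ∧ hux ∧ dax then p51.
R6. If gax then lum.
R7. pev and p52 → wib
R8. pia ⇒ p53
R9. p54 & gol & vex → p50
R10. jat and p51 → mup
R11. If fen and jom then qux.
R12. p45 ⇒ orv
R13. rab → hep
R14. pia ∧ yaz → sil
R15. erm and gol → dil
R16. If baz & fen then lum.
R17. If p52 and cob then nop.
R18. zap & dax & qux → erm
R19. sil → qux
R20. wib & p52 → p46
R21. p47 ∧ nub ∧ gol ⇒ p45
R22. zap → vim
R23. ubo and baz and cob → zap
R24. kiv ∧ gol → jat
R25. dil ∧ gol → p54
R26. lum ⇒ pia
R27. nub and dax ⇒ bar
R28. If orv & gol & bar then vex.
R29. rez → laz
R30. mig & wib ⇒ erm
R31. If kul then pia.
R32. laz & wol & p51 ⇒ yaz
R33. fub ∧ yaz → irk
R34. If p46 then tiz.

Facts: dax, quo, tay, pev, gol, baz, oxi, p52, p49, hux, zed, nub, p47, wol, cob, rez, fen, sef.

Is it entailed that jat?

Yes

p51  (by R5: tay, hux, dax)
wib  (by R7: pev, p52)
lum  (by R16: baz, fen)
p46  (by R20: wib, p52)
p45  (by R21: p47, nub, gol)
pia  (by R26: lum)
bar  (by R27: nub, dax)
laz  (by R29: rez)
yaz  (by R32: laz, wol, p51)
ubo  (by R1: p46)
orv  (by R12: p45)
sil  (by R14: pia, yaz)
qux  (by R19: sil)
zap  (by R23: ubo, baz, cob)
vex  (by R28: orv, gol, bar)
erm  (by R18: zap, dax, qux)
dil  (by R15: erm, gol)
p54  (by R25: dil, gol)
p50  (by R9: p54, gol, vex)
kiv  (by R2: p50)
jat  (by R24: kiv, gol)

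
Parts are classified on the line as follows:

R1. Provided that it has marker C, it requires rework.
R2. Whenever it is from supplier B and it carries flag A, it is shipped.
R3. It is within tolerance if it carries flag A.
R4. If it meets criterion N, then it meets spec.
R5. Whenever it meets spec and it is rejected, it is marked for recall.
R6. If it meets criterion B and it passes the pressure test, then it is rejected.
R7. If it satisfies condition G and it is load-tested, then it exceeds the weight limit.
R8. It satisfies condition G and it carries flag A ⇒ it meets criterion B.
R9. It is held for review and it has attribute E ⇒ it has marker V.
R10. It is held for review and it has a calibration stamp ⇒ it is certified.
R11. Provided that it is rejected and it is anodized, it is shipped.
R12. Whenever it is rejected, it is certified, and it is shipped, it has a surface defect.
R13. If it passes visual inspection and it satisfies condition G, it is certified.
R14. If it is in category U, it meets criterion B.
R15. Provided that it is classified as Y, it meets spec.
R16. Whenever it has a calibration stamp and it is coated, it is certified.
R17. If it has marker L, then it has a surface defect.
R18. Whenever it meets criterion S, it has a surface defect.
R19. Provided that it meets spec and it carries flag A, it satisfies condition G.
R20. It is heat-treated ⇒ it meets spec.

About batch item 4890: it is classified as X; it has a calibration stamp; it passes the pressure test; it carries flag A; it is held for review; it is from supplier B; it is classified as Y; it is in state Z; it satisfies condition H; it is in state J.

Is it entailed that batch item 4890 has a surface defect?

Yes

By R2 (it is from supplier B, it carries flag A): it is shipped.
By R10 (it is held for review, it has a calibration stamp): it is certified.
By R15 (it is classified as Y): it meets spec.
By R19 (it meets spec, it carries flag A): it satisfies condition G.
By R8 (it satisfies condition G, it carries flag A): it meets criterion B.
By R6 (it meets criterion B, it passes the pressure test): it is rejected.
By R12 (it is rejected, it is certified, it is shipped): it has a surface defect.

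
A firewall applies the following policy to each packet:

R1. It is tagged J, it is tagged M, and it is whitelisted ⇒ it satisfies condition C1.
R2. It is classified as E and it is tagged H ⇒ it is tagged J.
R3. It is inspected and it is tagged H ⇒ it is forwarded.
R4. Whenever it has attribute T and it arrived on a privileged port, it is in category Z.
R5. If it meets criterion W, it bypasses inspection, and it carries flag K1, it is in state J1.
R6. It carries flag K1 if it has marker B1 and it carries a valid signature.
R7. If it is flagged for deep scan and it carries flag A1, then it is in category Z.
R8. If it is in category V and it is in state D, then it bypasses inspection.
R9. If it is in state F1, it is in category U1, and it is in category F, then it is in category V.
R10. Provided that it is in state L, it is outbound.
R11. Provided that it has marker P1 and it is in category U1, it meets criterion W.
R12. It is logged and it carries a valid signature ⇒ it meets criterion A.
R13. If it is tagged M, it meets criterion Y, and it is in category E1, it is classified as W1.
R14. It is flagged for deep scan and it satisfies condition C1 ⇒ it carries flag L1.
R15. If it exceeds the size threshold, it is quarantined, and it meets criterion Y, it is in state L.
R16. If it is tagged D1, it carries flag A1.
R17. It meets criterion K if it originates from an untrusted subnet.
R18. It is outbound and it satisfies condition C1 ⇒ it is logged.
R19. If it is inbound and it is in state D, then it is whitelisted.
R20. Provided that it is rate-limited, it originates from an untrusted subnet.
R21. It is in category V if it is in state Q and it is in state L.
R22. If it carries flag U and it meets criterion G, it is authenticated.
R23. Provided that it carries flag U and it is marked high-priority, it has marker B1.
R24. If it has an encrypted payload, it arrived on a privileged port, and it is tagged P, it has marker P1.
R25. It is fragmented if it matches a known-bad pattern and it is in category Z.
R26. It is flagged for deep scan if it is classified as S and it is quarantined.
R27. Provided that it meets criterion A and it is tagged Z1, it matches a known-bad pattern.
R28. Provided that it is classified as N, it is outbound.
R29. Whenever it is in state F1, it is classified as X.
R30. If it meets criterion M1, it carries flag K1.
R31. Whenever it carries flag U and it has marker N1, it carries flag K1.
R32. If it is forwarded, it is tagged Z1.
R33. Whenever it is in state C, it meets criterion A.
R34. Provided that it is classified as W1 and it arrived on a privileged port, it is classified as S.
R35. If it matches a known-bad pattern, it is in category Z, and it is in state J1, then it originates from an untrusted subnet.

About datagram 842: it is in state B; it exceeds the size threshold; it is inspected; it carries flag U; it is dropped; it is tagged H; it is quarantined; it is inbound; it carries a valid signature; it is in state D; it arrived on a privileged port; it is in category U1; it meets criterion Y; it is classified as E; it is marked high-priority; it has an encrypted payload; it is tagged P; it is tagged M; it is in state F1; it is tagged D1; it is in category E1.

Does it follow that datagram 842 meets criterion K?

Forward chaining from the given facts derives: is tagged J, is forwarded, is classified as W1, is in state L, carries flag A1, is whitelisted, has marker B1, has marker P1, is classified as X, is tagged Z1, is classified as S, satisfies condition C1, carries flag K1, is outbound, meets criterion W, is logged, is flagged for deep scan, is in category Z, meets criterion A, carries flag L1, matches a known-bad pattern, is fragmented.
The only rule concluding "it meets criterion K" is R17, which needs "it originates from an untrusted subnet"; that is never established.

No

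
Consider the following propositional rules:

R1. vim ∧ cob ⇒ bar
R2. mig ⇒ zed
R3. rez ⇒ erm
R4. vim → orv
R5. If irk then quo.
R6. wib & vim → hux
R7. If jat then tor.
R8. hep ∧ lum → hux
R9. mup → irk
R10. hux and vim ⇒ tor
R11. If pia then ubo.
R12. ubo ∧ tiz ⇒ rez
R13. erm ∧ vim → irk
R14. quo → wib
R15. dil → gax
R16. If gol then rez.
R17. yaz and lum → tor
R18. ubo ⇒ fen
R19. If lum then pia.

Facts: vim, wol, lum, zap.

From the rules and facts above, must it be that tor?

Forward chaining from the given facts derives: orv, pia, ubo, fen.
Rules concluding tor: R7 needs jat; R10 needs hux; R17 needs yaz — none of these are established.

No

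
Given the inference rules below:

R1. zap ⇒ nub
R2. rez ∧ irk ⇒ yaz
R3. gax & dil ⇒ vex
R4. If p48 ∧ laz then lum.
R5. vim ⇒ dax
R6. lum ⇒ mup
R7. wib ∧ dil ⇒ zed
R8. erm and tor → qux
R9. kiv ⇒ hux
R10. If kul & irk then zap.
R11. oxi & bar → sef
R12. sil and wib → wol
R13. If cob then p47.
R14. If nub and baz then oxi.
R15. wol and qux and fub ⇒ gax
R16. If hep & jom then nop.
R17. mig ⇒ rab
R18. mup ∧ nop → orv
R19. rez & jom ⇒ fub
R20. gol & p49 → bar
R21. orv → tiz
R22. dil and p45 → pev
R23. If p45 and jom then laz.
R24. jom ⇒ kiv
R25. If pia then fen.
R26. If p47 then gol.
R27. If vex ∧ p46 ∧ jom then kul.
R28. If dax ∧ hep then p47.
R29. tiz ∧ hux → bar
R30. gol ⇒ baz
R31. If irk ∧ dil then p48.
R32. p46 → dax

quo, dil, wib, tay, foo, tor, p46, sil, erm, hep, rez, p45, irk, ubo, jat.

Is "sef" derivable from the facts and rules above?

Forward chaining from the given facts derives: yaz, zed, qux, wol, pev, p48, dax, p47, gol, baz.
The only rule concluding sef is R11, which needs oxi; that is never established.

No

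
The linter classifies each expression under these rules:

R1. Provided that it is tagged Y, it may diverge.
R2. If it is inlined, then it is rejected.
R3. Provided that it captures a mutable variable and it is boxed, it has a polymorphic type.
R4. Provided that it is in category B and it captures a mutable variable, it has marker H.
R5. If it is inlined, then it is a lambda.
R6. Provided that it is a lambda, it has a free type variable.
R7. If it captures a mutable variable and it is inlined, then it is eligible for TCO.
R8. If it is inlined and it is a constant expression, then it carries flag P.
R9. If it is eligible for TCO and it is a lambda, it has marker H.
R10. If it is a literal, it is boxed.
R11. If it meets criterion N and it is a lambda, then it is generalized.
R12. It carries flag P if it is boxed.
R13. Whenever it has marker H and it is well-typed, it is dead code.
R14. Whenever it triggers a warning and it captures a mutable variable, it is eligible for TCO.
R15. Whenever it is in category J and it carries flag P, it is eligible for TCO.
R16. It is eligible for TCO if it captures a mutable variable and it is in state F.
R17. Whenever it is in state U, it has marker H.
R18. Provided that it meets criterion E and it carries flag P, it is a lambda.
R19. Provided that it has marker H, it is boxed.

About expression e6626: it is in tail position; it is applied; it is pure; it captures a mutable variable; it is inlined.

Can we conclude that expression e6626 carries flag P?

Yes

By R5 (it is inlined): it is a lambda.
By R7 (it captures a mutable variable, it is inlined): it is eligible for TCO.
By R9 (it is eligible for TCO, it is a lambda): it has marker H.
By R19 (it has marker H): it is boxed.
By R12 (it is boxed): it carries flag P.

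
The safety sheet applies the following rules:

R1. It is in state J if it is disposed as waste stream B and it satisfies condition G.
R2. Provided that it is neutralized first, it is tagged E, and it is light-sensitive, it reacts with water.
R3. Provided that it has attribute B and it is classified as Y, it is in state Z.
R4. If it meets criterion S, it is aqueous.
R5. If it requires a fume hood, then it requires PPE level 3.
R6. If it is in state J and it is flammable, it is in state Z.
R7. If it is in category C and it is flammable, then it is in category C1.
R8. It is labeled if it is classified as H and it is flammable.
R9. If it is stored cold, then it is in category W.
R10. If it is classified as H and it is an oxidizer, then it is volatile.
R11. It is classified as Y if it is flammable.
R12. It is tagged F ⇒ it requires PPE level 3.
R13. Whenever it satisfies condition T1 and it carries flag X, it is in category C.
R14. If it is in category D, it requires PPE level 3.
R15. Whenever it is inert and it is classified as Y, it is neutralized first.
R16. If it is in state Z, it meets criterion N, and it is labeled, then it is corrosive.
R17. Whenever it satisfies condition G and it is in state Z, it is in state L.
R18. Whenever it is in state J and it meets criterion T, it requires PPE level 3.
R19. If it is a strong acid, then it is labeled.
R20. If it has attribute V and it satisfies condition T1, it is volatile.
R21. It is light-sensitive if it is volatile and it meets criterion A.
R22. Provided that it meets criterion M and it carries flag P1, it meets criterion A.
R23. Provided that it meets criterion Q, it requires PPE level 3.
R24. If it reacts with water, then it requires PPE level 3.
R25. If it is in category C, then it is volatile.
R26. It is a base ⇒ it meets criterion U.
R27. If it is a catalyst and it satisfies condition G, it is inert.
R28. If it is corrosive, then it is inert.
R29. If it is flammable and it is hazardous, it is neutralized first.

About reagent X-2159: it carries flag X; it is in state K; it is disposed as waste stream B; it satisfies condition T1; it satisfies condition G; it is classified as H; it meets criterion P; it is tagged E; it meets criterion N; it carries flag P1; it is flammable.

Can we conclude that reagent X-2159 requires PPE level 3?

Forward chaining from the given facts derives: is in state J, is in state Z, is labeled, is classified as Y, is in category C, is corrosive, is in state L, is volatile, is inert, is in category C1, is neutralized first.
Rules concluding "it requires PPE level 3": R5 needs "it requires a fume hood"; R12 needs "it is tagged F"; R14 needs "it is in category D"; R18 needs "it meets criterion T"; R23 needs "it meets criterion Q"; R24 needs "it reacts with water" — none of these are established.

No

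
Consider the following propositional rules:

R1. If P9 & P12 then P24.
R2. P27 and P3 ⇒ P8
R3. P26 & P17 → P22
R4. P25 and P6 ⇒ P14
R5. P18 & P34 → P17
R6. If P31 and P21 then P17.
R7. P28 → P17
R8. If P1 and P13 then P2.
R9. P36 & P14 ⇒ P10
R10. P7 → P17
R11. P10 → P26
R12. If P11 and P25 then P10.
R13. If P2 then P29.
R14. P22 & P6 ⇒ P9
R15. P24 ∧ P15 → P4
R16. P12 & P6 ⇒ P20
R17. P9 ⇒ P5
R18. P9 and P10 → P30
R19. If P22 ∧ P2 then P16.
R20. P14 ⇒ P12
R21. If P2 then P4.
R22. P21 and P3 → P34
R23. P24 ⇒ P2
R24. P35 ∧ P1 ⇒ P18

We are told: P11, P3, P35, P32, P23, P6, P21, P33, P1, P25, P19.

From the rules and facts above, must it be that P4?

Yes

P14  (by R4: P25, P6)
P10  (by R12: P11, P25)
P12  (by R20: P14)
P34  (by R22: P21, P3)
P18  (by R24: P35, P1)
P17  (by R5: P18, P34)
P26  (by R11: P10)
P22  (by R3: P26, P17)
P9  (by R14: P22, P6)
P24  (by R1: P9, P12)
P2  (by R23: P24)
P4  (by R21: P2)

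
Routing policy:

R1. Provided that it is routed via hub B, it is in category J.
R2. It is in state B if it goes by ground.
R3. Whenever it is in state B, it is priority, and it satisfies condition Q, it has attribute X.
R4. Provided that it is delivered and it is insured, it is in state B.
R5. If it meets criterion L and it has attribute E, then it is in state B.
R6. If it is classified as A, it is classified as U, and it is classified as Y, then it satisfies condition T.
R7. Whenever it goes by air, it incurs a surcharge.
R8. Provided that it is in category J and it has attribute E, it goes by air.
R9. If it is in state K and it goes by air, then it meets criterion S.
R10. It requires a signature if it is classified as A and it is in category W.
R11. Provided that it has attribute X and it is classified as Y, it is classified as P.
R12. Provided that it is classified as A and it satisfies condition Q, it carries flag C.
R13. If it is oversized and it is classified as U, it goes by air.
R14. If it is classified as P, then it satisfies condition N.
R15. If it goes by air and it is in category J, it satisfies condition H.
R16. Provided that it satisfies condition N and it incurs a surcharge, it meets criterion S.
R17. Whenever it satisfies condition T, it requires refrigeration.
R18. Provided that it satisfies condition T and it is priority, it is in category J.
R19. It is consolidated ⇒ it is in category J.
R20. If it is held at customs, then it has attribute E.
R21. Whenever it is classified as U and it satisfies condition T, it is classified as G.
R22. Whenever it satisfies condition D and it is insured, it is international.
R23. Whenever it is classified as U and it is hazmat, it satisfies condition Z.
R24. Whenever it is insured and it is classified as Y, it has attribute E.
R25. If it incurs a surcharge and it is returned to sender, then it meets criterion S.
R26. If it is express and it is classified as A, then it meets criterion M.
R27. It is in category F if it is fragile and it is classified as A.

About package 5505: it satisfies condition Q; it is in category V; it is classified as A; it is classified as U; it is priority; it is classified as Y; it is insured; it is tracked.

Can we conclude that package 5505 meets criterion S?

No

Forward chaining from the given facts derives: satisfies condition T, carries flag C, requires refrigeration, is in category J, is classified as G, has attribute E, goes by air, satisfies condition H, incurs a surcharge.
Rules concluding "it meets criterion S": R9 needs "it is in state K"; R16 needs "it satisfies condition N"; R25 needs "it is returned to sender" — none of these are established.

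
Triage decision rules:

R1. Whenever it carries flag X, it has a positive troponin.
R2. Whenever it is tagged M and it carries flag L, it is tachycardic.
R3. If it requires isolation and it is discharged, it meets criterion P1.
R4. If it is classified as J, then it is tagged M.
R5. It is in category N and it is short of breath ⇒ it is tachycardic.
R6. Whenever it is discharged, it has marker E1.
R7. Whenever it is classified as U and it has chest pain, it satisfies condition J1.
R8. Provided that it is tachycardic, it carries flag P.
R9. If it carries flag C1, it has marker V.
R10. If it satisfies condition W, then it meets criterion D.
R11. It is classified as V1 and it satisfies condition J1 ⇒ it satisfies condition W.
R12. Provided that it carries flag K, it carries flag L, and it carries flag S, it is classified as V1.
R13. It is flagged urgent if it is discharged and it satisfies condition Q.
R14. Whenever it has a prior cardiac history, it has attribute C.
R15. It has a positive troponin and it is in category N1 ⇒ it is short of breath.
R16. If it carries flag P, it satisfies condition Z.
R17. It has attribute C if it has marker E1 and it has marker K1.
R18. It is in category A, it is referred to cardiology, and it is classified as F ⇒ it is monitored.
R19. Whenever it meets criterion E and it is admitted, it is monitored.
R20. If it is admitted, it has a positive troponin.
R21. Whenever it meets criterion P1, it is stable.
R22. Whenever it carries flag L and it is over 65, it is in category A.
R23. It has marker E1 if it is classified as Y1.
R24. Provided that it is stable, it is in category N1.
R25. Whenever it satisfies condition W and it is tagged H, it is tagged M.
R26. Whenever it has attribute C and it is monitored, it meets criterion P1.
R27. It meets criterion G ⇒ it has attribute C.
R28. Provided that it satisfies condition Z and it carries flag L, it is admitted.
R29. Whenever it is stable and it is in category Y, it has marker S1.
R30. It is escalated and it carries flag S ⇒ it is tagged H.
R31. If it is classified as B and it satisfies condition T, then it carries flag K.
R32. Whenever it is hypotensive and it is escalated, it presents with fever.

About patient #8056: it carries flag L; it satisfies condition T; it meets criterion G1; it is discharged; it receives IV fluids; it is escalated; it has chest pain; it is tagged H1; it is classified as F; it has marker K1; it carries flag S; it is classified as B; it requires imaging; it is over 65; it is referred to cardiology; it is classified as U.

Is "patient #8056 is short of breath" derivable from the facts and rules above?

By R6 (it is discharged): it has marker E1.
By R7 (it is classified as U, it has chest pain): it satisfies condition J1.
By R17 (it has marker E1, it has marker K1): it has attribute C.
By R22 (it carries flag L, it is over 65): it is in category A.
By R30 (it is escalated, it carries flag S): it is tagged H.
By R31 (it is classified as B, it satisfies condition T): it carries flag K.
By R12 (it carries flag K, it carries flag L, it carries flag S): it is classified as V1.
By R18 (it is in category A, it is referred to cardiology, it is classified as F): it is monitored.
By R26 (it has attribute C, it is monitored): it meets criterion P1.
By R11 (it is classified as V1, it satisfies condition J1): it satisfies condition W.
By R21 (it meets criterion P1): it is stable.
By R24 (it is stable): it is in category N1.
By R25 (it satisfies condition W, it is tagged H): it is tagged M.
By R2 (it is tagged M, it carries flag L): it is tachycardic.
By R8 (it is tachycardic): it carries flag P.
By R16 (it carries flag P): it satisfies condition Z.
By R28 (it satisfies condition Z, it carries flag L): it is admitted.
By R20 (it is admitted): it has a positive troponin.
By R15 (it has a positive troponin, it is in category N1): it is short of breath.

Yes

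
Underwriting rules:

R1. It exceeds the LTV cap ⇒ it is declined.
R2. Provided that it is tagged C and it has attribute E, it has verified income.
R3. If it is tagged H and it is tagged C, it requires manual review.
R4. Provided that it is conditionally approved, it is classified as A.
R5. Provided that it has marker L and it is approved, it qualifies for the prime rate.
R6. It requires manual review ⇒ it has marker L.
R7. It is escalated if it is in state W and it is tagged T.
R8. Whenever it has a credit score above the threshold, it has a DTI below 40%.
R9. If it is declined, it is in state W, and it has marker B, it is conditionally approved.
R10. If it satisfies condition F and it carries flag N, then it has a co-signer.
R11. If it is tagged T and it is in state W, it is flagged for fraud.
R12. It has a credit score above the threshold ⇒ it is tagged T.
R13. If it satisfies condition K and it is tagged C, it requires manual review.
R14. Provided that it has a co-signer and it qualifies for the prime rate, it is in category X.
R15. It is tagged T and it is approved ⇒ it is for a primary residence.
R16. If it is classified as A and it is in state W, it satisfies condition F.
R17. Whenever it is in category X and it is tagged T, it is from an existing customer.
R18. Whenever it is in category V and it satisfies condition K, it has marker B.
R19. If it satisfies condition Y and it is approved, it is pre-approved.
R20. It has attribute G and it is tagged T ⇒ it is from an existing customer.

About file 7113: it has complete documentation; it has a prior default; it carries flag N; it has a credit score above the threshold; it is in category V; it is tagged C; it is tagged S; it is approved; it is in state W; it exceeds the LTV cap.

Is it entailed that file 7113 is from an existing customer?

No

Forward chaining from the given facts derives: is declined, has a DTI below 40%, is tagged T, is for a primary residence, is escalated, is flagged for fraud.
Rules concluding "it is from an existing customer": R17 needs "it is in category X"; R20 needs "it has attribute G" — none of these are established.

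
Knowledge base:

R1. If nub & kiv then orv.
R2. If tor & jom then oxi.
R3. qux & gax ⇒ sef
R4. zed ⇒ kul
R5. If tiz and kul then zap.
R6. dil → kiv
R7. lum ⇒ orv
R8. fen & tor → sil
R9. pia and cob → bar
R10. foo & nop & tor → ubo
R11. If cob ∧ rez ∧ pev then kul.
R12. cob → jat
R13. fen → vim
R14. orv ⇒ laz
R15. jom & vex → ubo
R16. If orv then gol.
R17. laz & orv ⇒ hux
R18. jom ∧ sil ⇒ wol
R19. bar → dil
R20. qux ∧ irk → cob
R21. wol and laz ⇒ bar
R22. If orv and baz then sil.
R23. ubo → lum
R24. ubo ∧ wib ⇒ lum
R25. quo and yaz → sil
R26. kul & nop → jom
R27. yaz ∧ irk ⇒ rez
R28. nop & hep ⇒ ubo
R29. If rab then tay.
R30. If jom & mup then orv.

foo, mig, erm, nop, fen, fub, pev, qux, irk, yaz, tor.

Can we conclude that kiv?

sil  (by R8: fen, tor)
ubo  (by R10: foo, nop, tor)
cob  (by R20: qux, irk)
lum  (by R23: ubo)
rez  (by R27: yaz, irk)
orv  (by R7: lum)
kul  (by R11: cob, rez, pev)
laz  (by R14: orv)
jom  (by R26: kul, nop)
wol  (by R18: jom, sil)
bar  (by R21: wol, laz)
dil  (by R19: bar)
kiv  (by R6: dil)

Yes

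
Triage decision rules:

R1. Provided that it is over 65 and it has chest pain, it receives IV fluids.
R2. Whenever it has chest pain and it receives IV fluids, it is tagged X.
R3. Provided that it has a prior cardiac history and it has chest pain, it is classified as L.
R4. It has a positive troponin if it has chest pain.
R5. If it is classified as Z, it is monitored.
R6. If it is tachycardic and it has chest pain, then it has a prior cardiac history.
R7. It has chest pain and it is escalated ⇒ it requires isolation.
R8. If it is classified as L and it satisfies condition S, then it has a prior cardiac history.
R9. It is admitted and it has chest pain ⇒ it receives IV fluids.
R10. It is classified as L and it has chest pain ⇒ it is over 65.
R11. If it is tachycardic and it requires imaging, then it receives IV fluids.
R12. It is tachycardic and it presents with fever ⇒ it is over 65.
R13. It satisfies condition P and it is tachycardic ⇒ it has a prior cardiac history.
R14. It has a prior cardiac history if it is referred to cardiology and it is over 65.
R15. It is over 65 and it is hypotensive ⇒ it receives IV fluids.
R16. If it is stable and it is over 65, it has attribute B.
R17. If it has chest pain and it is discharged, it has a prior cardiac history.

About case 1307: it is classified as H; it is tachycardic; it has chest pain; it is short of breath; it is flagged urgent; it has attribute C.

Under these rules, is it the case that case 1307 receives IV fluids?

Yes

By R6 (it is tachycardic, it has chest pain): it has a prior cardiac history.
By R3 (it has a prior cardiac history, it has chest pain): it is classified as L.
By R10 (it is classified as L, it has chest pain): it is over 65.
By R1 (it is over 65, it has chest pain): it receives IV fluids.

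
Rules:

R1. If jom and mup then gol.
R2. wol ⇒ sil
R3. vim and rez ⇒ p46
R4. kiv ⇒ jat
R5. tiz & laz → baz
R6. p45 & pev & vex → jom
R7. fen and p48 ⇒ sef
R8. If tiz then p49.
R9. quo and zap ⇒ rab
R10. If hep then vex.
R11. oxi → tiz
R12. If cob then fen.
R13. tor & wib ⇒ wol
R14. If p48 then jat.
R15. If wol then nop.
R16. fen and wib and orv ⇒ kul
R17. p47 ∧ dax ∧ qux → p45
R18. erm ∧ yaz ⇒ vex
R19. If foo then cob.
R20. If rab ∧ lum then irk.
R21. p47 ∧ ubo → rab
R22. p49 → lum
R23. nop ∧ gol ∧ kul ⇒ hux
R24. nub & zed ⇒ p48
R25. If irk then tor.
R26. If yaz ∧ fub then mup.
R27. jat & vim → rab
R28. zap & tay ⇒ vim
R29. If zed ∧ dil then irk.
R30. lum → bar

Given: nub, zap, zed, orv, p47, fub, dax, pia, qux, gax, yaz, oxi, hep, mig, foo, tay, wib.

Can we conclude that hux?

No

Forward chaining from the given facts derives: vex, tiz, p45, cob, p48, mup, vim, p49, fen, jat, kul, lum, rab, bar, sef, irk, tor, wol, nop, sil.
The only rule concluding hux is R23, which needs gol; that is never established.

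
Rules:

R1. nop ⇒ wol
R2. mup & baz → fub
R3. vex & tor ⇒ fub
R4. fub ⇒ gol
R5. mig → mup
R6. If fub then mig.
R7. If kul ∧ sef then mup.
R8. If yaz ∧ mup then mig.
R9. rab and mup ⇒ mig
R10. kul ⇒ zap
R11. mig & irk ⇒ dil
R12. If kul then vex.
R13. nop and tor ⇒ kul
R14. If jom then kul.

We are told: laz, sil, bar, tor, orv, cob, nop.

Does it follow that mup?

kul  (by R13: nop, tor)
vex  (by R12: kul)
fub  (by R3: vex, tor)
mig  (by R6: fub)
mup  (by R5: mig)

Yes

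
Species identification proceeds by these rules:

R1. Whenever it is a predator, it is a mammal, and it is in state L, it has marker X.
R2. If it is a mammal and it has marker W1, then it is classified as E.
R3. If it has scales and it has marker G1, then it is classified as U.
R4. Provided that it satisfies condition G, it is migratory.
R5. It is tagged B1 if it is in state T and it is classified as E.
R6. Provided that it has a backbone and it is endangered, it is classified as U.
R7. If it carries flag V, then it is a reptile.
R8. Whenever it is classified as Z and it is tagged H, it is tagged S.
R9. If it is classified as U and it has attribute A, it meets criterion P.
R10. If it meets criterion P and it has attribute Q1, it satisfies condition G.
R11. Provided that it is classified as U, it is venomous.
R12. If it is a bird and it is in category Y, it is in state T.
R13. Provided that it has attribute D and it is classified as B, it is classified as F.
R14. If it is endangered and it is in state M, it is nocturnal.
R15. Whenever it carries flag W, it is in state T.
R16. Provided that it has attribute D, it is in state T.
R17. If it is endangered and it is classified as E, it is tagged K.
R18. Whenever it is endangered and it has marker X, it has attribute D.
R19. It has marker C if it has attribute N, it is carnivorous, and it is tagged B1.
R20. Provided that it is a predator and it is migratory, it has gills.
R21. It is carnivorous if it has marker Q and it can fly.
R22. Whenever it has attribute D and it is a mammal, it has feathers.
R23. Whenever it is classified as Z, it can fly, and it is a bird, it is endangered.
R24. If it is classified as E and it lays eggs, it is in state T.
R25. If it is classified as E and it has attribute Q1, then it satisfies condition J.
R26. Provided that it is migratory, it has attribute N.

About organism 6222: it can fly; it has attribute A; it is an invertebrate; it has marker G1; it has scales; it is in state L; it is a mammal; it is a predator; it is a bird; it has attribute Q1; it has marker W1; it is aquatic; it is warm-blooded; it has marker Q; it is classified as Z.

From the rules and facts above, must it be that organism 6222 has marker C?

Yes

By R1 (it is a predator, it is a mammal, it is in state L): it has marker X.
By R2 (it is a mammal, it has marker W1): it is classified as E.
By R3 (it has scales, it has marker G1): it is classified as U.
By R9 (it is classified as U, it has attribute A): it meets criterion P.
By R10 (it meets criterion P, it has attribute Q1): it satisfies condition G.
By R21 (it has marker Q, it can fly): it is carnivorous.
By R23 (it is classified as Z, it can fly, it is a bird): it is endangered.
By R4 (it satisfies condition G): it is migratory.
By R18 (it is endangered, it has marker X): it has attribute D.
By R26 (it is migratory): it has attribute N.
By R16 (it has attribute D): it is in state T.
By R5 (it is in state T, it is classified as E): it is tagged B1.
By R19 (it has attribute N, it is carnivorous, it is tagged B1): it has marker C.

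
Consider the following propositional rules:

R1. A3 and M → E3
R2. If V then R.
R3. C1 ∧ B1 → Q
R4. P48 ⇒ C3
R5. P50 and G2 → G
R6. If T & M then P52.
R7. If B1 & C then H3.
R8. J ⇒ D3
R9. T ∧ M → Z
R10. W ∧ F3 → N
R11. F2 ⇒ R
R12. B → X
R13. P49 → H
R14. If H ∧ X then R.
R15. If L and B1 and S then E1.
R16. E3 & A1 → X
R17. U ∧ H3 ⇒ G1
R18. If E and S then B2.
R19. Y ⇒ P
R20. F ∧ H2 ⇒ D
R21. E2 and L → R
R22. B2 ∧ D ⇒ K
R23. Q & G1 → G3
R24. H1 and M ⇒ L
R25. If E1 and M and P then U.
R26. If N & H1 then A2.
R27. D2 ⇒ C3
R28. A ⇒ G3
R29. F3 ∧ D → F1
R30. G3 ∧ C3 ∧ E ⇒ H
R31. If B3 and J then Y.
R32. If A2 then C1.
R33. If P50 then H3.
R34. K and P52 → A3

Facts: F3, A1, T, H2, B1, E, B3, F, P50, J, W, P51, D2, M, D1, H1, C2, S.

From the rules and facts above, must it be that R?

P52  (by R6: T, M)
N  (by R10: W, F3)
B2  (by R18: E, S)
D  (by R20: F, H2)
K  (by R22: B2, D)
L  (by R24: H1, M)
A2  (by R26: N, H1)
C3  (by R27: D2)
Y  (by R31: B3, J)
C1  (by R32: A2)
H3  (by R33: P50)
A3  (by R34: K, P52)
E3  (by R1: A3, M)
Q  (by R3: C1, B1)
E1  (by R15: L, B1, S)
X  (by R16: E3, A1)
P  (by R19: Y)
U  (by R25: E1, M, P)
G1  (by R17: U, H3)
G3  (by R23: Q, G1)
H  (by R30: G3, C3, E)
R  (by R14: H, X)

Yes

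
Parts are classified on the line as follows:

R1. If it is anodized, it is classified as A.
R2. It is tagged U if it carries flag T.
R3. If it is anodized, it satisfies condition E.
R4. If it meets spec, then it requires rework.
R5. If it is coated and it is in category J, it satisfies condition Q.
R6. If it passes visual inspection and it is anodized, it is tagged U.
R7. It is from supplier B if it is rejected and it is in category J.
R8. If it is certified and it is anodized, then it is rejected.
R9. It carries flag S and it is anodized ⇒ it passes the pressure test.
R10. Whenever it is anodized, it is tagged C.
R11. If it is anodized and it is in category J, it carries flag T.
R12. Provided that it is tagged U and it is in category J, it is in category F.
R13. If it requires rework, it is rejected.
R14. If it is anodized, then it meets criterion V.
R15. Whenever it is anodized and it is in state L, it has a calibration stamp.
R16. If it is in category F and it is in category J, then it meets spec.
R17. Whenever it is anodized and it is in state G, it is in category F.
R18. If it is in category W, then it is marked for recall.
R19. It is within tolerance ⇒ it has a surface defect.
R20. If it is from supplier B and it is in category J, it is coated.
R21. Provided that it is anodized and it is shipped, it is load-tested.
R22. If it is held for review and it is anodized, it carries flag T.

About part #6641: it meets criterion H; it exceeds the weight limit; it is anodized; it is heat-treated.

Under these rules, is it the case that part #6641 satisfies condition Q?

No

Forward chaining from the given facts derives: is classified as A, satisfies condition E, is tagged C, meets criterion V.
The only rule concluding "it satisfies condition Q" is R5, which needs "it is coated"; that is never established.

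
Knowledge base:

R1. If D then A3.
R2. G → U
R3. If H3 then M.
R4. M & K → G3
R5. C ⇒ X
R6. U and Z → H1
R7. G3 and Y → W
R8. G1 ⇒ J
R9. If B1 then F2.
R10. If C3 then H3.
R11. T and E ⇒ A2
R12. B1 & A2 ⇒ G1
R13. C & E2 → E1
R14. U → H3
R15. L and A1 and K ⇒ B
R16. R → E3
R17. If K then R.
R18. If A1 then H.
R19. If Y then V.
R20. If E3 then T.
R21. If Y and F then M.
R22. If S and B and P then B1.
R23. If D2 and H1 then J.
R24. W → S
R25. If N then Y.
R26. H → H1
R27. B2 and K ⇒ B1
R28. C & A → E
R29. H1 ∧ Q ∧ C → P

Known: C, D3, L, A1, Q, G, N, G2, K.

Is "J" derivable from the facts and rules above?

No

Forward chaining from the given facts derives: U, X, H3, B, R, H, Y, H1, P, M, G3, W, E3, V, T, S, B1, F2.
Rules concluding J: R8 needs G1; R23 needs D2 — none of these are established.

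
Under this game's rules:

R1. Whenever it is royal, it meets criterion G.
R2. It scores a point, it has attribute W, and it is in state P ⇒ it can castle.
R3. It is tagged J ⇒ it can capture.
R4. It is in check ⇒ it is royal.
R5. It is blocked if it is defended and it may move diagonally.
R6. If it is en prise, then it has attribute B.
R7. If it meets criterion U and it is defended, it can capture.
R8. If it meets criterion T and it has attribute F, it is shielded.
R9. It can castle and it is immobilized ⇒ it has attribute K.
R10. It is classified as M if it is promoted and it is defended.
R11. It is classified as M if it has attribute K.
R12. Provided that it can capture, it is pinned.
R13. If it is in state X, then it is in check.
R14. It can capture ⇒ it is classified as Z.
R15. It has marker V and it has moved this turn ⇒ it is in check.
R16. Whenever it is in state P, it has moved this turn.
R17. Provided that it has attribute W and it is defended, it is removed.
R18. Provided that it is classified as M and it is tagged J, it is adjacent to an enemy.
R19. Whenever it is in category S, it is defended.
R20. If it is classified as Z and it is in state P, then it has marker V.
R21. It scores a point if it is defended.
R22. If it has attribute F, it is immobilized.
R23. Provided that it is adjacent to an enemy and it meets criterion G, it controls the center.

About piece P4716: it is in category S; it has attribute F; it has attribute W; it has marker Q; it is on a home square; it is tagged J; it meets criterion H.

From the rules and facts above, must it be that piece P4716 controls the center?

No

Forward chaining from the given facts derives: can capture, is pinned, is classified as Z, is defended, scores a point, is immobilized, is removed.
The only rule concluding "it controls the center" is R23, which needs "it is adjacent to an enemy"; that is never established.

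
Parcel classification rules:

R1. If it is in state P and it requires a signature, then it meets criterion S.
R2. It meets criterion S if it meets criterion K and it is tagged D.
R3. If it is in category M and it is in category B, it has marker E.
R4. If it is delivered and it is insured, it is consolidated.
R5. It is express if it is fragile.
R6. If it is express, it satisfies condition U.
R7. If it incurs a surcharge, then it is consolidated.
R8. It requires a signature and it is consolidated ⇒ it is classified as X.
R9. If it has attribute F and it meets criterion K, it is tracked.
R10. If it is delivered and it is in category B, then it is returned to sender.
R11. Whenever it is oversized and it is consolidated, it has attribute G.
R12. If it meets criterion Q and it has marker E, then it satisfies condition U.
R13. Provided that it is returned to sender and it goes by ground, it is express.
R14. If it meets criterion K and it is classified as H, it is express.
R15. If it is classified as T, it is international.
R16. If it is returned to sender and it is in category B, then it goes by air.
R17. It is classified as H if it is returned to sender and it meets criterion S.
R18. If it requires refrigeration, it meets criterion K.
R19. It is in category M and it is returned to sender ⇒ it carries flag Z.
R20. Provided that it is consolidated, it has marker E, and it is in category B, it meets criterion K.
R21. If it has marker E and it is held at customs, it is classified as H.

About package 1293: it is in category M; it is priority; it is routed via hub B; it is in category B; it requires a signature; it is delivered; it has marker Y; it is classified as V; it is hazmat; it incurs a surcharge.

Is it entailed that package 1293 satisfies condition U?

No

Forward chaining from the given facts derives: has marker E, is consolidated, is classified as X, is returned to sender, goes by air, carries flag Z, meets criterion K.
Rules concluding "it satisfies condition U": R6 needs "it is express"; R12 needs "it meets criterion Q" — none of these are established.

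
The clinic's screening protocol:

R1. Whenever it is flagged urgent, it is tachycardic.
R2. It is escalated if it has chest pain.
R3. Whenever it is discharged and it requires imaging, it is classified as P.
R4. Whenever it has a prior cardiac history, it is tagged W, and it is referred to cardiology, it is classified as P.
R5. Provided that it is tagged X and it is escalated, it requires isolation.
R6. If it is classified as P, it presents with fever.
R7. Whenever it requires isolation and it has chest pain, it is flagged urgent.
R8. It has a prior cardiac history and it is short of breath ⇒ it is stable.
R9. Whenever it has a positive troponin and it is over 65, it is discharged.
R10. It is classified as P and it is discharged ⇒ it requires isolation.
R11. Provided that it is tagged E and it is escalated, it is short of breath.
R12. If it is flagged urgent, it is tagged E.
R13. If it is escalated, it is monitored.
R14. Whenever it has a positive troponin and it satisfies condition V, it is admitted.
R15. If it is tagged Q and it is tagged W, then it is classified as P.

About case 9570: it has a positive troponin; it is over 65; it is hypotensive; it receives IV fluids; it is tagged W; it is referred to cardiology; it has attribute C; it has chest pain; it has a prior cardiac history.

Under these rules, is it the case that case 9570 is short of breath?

By R2 (it has chest pain): it is escalated.
By R4 (it has a prior cardiac history, it is tagged W, it is referred to cardiology): it is classified as P.
By R9 (it has a positive troponin, it is over 65): it is discharged.
By R10 (it is classified as P, it is discharged): it requires isolation.
By R7 (it requires isolation, it has chest pain): it is flagged urgent.
By R12 (it is flagged urgent): it is tagged E.
By R11 (it is tagged E, it is escalated): it is short of breath.

Yes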